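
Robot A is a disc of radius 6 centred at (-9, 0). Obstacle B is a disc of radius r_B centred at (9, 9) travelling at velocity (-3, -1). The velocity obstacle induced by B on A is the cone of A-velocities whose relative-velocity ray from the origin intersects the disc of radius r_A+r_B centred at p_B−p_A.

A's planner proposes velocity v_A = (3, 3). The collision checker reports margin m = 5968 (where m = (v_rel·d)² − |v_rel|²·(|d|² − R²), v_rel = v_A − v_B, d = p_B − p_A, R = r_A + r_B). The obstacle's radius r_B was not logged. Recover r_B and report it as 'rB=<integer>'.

m = 5968
d = (18, 9);  v_rel = (6, 4),  |v_rel|² = 52
v_rel×d = (6)·(9) − (4)·(18) = -18
since m = R²·52 − (-18)²:  R² = (324 + 5968) / 52 = 121
R = √121 = 11  ⇒  r_B = 11 − 6 = 5

rB=5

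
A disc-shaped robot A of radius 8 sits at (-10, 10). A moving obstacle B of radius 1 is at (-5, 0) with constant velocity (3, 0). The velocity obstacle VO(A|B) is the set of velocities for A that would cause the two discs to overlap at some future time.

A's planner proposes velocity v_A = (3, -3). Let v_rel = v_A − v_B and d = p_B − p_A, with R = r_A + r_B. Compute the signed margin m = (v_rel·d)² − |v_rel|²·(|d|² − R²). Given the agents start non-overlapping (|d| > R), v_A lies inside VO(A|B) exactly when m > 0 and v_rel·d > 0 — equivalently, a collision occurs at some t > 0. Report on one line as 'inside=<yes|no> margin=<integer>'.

d = (5, -10),  |d|² = 125;  R = 8+1 = 9,  c = 125−9² = 44
v_rel = (0, -3),  |v_rel|² = 9;  v_rel·d = (0)·(5) + (-3)·(-10) = 30
9·t² − 60·t + 44 = 0  ⇒  m = 30² − 9·44 = 504
m = 504 > 0,  v_rel·d = 30 > 0  ⇒  inside

inside=yes margin=504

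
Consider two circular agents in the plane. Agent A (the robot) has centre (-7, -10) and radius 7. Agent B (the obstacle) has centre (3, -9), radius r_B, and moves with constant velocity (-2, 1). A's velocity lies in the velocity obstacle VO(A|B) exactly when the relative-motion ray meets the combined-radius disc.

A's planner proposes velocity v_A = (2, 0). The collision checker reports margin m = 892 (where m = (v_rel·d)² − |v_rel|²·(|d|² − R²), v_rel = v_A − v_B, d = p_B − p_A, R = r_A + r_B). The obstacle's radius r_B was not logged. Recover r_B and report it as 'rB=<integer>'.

m = 892
d = (10, 1);  v_rel = (4, -1),  |v_rel|² = 17
v_rel×d = (4)·(1) − (-1)·(10) = 14
since m = R²·17 − 14²:  R² = (196 + 892) / 17 = 64
R = √64 = 8  ⇒  r_B = 8 − 7 = 1

rB=1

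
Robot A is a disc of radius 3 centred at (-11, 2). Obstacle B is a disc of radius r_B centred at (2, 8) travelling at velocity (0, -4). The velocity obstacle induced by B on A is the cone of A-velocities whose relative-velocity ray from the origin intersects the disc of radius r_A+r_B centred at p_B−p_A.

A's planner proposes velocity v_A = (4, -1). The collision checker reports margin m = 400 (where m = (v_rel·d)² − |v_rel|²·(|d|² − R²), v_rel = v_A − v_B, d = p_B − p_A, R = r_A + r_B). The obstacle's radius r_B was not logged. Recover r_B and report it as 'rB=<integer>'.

m = 400
d = (13, 6);  v_rel = (4, 3),  |v_rel|² = 25
v_rel×d = (4)·(6) − (3)·(13) = -15
since m = R²·25 − (-15)²:  R² = (225 + 400) / 25 = 25
R = √25 = 5  ⇒  r_B = 5 − 3 = 2

rB=2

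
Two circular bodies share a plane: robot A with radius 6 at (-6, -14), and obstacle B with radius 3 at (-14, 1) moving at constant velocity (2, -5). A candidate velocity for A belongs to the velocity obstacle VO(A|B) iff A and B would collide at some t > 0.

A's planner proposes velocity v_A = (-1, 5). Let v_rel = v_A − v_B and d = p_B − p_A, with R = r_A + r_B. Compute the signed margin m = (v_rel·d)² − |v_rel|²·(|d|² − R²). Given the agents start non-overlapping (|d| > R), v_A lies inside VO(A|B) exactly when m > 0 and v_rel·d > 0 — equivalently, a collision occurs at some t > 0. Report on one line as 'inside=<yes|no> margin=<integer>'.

d = (-8, 15),  |d|² = 289;  R = 6+3 = 9,  c = 289−9² = 208
v_rel = (-3, 10),  |v_rel|² = 109;  v_rel·d = (-3)·(-8) + (10)·(15) = 174
109·t² − 348·t + 208 = 0  ⇒  m = 174² − 109·208 = 7604
m = 7604 > 0,  v_rel·d = 174 > 0  ⇒  inside

inside=yes margin=7604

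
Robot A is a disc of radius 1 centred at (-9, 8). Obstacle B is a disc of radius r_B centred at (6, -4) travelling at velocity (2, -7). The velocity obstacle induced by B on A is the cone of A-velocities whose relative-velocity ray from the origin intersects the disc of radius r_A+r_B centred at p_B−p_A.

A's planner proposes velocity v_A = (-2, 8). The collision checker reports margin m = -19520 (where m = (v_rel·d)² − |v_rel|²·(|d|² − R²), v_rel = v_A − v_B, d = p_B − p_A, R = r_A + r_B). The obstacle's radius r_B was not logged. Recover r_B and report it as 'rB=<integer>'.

m = -19520
d = (15, -12);  v_rel = (-4, 15),  |v_rel|² = 241
v_rel×d = (-4)·(-12) − (15)·(15) = -177
since m = R²·241 − (-177)²:  R² = (31329 + -19520) / 241 = 49
R = √49 = 7  ⇒  r_B = 7 − 1 = 6

rB=6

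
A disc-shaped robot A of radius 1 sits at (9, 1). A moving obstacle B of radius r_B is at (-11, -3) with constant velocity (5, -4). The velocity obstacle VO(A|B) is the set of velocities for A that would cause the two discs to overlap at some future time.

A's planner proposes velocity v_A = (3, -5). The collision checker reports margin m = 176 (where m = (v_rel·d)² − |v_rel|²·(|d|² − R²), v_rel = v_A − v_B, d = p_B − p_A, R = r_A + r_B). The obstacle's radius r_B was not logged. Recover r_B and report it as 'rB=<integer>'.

m = 176
d = (-20, -4);  v_rel = (-2, -1),  |v_rel|² = 5
v_rel×d = (-2)·(-4) − (-1)·(-20) = -12
since m = R²·5 − (-12)²:  R² = (144 + 176) / 5 = 64
R = √64 = 8  ⇒  r_B = 8 − 1 = 7

rB=7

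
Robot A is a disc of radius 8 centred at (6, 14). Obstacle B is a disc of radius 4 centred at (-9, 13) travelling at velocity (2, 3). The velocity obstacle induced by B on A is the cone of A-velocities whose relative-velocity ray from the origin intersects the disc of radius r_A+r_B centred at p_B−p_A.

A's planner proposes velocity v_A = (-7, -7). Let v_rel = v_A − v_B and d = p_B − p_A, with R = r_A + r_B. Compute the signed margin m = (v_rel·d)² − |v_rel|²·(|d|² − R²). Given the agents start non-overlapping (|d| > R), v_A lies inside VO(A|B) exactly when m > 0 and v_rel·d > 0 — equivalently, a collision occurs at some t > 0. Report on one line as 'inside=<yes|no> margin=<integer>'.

d = (-15, -1),  |d|² = 226;  R = 8+4 = 12,  c = 226−12² = 82
v_rel = (-9, -10),  |v_rel|² = 181;  v_rel·d = (-9)·(-15) + (-10)·(-1) = 145
181·t² − 290·t + 82 = 0  ⇒  m = 145² − 181·82 = 6183
m = 6183 > 0,  v_rel·d = 145 > 0  ⇒  inside

inside=yes margin=6183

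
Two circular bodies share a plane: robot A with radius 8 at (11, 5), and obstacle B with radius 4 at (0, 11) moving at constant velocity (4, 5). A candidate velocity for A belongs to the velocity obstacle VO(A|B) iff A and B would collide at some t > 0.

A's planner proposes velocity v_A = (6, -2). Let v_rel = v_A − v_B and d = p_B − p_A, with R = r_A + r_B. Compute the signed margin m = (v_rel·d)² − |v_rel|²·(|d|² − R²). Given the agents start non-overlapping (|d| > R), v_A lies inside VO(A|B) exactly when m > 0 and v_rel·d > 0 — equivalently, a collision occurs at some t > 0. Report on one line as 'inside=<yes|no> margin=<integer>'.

d = (-11, 6),  |d|² = 157;  R = 8+4 = 12,  c = 157−12² = 13
v_rel = (2, -7),  |v_rel|² = 53;  v_rel·d = (2)·(-11) + (-7)·(6) = -64
53·t² + 128·t + 13 = 0  ⇒  m = (-64)² − 53·13 = 3407
m = 3407 > 0,  v_rel·d = -64 < 0  ⇒  outside

inside=no margin=3407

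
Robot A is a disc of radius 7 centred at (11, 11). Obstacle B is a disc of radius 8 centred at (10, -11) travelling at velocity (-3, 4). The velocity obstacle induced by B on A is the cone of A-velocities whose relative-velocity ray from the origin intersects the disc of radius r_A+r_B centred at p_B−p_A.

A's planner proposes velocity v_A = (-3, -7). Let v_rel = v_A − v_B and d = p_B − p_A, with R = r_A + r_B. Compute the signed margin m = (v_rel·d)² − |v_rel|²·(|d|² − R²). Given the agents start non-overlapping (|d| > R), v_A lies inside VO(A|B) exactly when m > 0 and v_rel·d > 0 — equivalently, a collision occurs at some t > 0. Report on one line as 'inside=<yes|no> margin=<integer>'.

d = (-1, -22),  |d|² = 485;  R = 7+8 = 15,  c = 485−15² = 260
v_rel = (0, -11),  |v_rel|² = 121;  v_rel·d = (0)·(-1) + (-11)·(-22) = 242
121·t² − 484·t + 260 = 0  ⇒  m = 242² − 121·260 = 27104
m = 27104 > 0,  v_rel·d = 242 > 0  ⇒  inside

inside=yes margin=27104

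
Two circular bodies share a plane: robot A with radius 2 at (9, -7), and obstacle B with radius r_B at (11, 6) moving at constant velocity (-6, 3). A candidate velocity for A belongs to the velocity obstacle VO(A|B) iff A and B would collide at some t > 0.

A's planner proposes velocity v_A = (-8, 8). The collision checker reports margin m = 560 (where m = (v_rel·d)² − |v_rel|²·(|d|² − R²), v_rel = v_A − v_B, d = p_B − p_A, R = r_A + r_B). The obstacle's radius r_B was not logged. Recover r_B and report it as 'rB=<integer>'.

m = 560
d = (2, 13);  v_rel = (-2, 5),  |v_rel|² = 29
v_rel×d = (-2)·(13) − (5)·(2) = -36
since m = R²·29 − (-36)²:  R² = (1296 + 560) / 29 = 64
R = √64 = 8  ⇒  r_B = 8 − 2 = 6

rB=6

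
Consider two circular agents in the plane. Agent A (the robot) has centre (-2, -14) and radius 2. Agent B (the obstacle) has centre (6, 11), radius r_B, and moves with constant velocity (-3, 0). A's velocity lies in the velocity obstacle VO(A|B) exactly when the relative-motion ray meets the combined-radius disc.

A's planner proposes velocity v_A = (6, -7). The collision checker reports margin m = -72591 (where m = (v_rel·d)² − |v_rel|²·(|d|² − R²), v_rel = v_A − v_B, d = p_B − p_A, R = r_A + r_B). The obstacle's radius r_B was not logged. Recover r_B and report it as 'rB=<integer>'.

m = -72591
d = (8, 25);  v_rel = (9, -7),  |v_rel|² = 130
v_rel×d = (9)·(25) − (-7)·(8) = 281
since m = R²·130 − 281²:  R² = (78961 + -72591) / 130 = 49
R = √49 = 7  ⇒  r_B = 7 − 2 = 5

rB=5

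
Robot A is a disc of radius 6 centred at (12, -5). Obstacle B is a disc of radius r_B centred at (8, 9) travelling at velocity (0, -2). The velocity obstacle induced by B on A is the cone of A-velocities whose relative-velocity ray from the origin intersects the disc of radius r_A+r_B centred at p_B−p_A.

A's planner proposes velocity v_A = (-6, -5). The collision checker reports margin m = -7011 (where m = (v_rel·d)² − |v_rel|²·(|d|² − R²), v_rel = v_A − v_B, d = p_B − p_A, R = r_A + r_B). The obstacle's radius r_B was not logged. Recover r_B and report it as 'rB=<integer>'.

m = -7011
d = (-4, 14);  v_rel = (-6, -3),  |v_rel|² = 45
v_rel×d = (-6)·(14) − (-3)·(-4) = -96
since m = R²·45 − (-96)²:  R² = (9216 + -7011) / 45 = 49
R = √49 = 7  ⇒  r_B = 7 − 6 = 1

rB=1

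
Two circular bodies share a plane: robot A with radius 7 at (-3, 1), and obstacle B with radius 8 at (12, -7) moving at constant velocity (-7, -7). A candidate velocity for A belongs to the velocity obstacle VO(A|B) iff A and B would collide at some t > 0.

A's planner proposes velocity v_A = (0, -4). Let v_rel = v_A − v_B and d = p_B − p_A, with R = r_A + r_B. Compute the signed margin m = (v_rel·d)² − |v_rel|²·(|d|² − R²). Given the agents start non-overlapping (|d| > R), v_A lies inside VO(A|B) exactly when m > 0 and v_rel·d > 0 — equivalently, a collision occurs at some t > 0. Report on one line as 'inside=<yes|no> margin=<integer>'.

d = (15, -8),  |d|² = 289;  R = 7+8 = 15,  c = 289−15² = 64
v_rel = (7, 3),  |v_rel|² = 58;  v_rel·d = (7)·(15) + (3)·(-8) = 81
58·t² − 162·t + 64 = 0  ⇒  m = 81² − 58·64 = 2849
m = 2849 > 0,  v_rel·d = 81 > 0  ⇒  inside

inside=yes margin=2849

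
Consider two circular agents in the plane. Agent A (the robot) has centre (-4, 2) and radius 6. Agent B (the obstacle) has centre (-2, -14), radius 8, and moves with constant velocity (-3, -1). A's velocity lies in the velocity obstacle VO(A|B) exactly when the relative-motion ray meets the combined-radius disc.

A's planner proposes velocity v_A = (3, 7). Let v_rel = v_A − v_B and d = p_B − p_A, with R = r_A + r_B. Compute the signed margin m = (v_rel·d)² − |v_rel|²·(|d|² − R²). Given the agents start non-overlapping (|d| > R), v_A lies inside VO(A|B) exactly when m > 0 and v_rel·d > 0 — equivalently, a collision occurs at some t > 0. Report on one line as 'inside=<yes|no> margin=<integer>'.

d = (2, -16),  |d|² = 260;  R = 6+8 = 14,  c = 260−14² = 64
v_rel = (6, 8),  |v_rel|² = 100;  v_rel·d = (6)·(2) + (8)·(-16) = -116
100·t² + 232·t + 64 = 0  ⇒  m = (-116)² − 100·64 = 7056
m = 7056 > 0,  v_rel·d = -116 < 0  ⇒  outside

inside=no margin=7056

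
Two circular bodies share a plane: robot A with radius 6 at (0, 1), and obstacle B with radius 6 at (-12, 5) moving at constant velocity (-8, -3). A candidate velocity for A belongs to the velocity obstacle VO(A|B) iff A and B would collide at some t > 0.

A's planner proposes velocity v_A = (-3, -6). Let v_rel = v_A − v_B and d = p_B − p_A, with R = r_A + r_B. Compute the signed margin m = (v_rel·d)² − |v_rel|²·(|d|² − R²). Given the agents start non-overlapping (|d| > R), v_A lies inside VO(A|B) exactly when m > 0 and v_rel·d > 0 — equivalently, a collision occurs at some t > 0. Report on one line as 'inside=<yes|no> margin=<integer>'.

d = (-12, 4),  |d|² = 160;  R = 6+6 = 12,  c = 160−12² = 16
v_rel = (5, -3),  |v_rel|² = 34;  v_rel·d = (5)·(-12) + (-3)·(4) = -72
34·t² + 144·t + 16 = 0  ⇒  m = (-72)² − 34·16 = 4640
m = 4640 > 0,  v_rel·d = -72 < 0  ⇒  outside

inside=no margin=4640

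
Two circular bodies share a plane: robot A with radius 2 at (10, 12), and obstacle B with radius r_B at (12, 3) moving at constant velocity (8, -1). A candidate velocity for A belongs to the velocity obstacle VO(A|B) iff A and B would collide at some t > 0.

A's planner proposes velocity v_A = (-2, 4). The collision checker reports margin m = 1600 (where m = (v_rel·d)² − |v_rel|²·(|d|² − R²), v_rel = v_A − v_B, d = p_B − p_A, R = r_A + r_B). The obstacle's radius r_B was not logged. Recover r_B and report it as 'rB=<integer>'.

m = 1600
d = (2, -9);  v_rel = (-10, 5),  |v_rel|² = 125
v_rel×d = (-10)·(-9) − (5)·(2) = 80
since m = R²·125 − 80²:  R² = (6400 + 1600) / 125 = 64
R = √64 = 8  ⇒  r_B = 8 − 2 = 6

rB=6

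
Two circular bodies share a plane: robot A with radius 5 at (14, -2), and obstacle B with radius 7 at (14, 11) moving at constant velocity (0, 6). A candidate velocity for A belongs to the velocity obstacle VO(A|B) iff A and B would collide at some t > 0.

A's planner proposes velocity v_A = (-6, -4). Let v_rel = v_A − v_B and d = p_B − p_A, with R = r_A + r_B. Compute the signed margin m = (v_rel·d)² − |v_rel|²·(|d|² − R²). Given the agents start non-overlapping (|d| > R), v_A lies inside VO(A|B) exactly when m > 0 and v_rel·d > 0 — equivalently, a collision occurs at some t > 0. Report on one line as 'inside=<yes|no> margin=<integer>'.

d = (0, 13),  |d|² = 169;  R = 5+7 = 12,  c = 169−12² = 25
v_rel = (-6, -10),  |v_rel|² = 136;  v_rel·d = (-6)·(0) + (-10)·(13) = -130
136·t² + 260·t + 25 = 0  ⇒  m = (-130)² − 136·25 = 13500
m = 13500 > 0,  v_rel·d = -130 < 0  ⇒  outside

inside=no margin=13500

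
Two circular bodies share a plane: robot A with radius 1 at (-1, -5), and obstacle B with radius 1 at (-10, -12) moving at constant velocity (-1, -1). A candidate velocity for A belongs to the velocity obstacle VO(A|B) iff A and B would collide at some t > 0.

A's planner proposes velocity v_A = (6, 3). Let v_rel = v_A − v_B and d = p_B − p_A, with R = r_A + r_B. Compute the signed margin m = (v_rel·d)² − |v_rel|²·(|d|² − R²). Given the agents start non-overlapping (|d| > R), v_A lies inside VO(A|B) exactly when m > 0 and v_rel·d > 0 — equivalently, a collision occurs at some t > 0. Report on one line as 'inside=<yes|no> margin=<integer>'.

d = (-9, -7),  |d|² = 130;  R = 1+1 = 2,  c = 130−2² = 126
v_rel = (7, 4),  |v_rel|² = 65;  v_rel·d = (7)·(-9) + (4)·(-7) = -91
65·t² + 182·t + 126 = 0  ⇒  m = (-91)² − 65·126 = 91
m = 91 > 0,  v_rel·d = -91 < 0  ⇒  outside

inside=no margin=91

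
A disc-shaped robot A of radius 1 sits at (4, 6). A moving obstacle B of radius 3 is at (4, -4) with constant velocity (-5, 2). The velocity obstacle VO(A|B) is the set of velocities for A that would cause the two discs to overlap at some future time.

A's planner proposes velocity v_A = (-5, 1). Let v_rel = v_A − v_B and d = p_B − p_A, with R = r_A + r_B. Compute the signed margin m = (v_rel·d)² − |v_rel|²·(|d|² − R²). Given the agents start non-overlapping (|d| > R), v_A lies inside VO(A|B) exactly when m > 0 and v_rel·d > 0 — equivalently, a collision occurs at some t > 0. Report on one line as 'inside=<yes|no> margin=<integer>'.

d = (0, -10),  |d|² = 100;  R = 1+3 = 4,  c = 100−4² = 84
v_rel = (0, -1),  |v_rel|² = 1;  v_rel·d = (0)·(0) + (-1)·(-10) = 10
1·t² − 20·t + 84 = 0  ⇒  m = 10² − 1·84 = 16
m = 16 > 0,  v_rel·d = 10 > 0  ⇒  inside

inside=yes margin=16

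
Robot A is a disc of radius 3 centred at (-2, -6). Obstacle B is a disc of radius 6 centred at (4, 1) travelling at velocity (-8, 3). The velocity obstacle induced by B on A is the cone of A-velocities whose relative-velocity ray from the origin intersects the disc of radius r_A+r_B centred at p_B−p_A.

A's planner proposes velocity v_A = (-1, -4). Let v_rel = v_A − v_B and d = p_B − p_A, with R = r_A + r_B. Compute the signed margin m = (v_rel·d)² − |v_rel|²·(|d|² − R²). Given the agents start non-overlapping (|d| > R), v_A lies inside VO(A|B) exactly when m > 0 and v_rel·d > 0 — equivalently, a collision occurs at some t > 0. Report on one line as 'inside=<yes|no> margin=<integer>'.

d = (6, 7),  |d|² = 85;  R = 3+6 = 9,  c = 85−9² = 4
v_rel = (7, -7),  |v_rel|² = 98;  v_rel·d = (7)·(6) + (-7)·(7) = -7
98·t² + 14·t + 4 = 0  ⇒  m = (-7)² − 98·4 = -343
m = -343 < 0,  v_rel·d = -7 < 0  ⇒  outside

inside=no margin=-343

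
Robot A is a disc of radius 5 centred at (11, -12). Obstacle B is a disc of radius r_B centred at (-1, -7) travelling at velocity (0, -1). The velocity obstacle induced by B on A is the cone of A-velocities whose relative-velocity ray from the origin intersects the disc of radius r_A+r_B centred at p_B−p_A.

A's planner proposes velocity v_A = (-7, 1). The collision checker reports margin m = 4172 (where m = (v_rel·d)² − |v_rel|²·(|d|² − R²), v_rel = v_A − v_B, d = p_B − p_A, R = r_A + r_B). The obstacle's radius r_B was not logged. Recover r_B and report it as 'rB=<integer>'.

m = 4172
d = (-12, 5);  v_rel = (-7, 2),  |v_rel|² = 53
v_rel×d = (-7)·(5) − (2)·(-12) = -11
since m = R²·53 − (-11)²:  R² = (121 + 4172) / 53 = 81
R = √81 = 9  ⇒  r_B = 9 − 5 = 4

rB=4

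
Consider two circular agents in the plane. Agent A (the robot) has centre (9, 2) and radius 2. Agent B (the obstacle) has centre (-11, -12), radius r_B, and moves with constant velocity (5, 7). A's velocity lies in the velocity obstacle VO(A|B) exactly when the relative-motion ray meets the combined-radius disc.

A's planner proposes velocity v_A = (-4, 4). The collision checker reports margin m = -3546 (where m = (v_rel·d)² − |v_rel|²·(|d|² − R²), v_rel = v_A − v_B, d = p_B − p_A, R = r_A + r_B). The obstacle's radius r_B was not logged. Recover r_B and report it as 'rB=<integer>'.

m = -3546
d = (-20, -14);  v_rel = (-9, -3),  |v_rel|² = 90
v_rel×d = (-9)·(-14) − (-3)·(-20) = 66
since m = R²·90 − 66²:  R² = (4356 + -3546) / 90 = 9
R = √9 = 3  ⇒  r_B = 3 − 2 = 1

rB=1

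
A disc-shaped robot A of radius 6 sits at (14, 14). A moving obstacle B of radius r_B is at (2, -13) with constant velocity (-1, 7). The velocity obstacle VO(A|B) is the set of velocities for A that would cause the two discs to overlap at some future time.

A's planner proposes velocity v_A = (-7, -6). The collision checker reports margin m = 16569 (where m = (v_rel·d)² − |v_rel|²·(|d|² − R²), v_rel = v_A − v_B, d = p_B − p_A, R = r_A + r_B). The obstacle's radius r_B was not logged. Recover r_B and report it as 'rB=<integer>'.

m = 16569
d = (-12, -27);  v_rel = (-6, -13),  |v_rel|² = 205
v_rel×d = (-6)·(-27) − (-13)·(-12) = 6
since m = R²·205 − 6²:  R² = (36 + 16569) / 205 = 81
R = √81 = 9  ⇒  r_B = 9 − 6 = 3

rB=3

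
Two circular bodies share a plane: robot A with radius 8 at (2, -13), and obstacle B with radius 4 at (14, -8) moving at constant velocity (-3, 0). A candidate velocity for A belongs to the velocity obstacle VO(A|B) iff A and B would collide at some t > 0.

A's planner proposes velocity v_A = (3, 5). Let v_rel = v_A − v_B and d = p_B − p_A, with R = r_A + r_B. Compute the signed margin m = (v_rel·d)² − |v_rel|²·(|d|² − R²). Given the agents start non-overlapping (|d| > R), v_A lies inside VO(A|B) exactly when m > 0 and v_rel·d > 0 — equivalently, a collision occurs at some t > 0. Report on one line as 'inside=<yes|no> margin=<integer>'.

d = (12, 5),  |d|² = 169;  R = 8+4 = 12,  c = 169−12² = 25
v_rel = (6, 5),  |v_rel|² = 61;  v_rel·d = (6)·(12) + (5)·(5) = 97
61·t² − 194·t + 25 = 0  ⇒  m = 97² − 61·25 = 7884
m = 7884 > 0,  v_rel·d = 97 > 0  ⇒  inside

inside=yes margin=7884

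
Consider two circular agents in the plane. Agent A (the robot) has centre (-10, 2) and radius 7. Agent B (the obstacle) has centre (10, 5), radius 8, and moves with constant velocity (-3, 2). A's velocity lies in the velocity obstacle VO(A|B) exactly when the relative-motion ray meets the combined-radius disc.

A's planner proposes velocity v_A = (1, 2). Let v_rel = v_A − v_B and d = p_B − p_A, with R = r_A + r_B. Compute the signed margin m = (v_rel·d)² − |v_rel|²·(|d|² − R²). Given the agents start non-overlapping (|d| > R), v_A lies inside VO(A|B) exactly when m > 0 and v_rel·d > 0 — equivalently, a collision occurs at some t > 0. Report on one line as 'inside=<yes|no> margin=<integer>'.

d = (20, 3),  |d|² = 409;  R = 7+8 = 15,  c = 409−15² = 184
v_rel = (4, 0),  |v_rel|² = 16;  v_rel·d = (4)·(20) + (0)·(3) = 80
16·t² − 160·t + 184 = 0  ⇒  m = 80² − 16·184 = 3456
m = 3456 > 0,  v_rel·d = 80 > 0  ⇒  inside

inside=yes margin=3456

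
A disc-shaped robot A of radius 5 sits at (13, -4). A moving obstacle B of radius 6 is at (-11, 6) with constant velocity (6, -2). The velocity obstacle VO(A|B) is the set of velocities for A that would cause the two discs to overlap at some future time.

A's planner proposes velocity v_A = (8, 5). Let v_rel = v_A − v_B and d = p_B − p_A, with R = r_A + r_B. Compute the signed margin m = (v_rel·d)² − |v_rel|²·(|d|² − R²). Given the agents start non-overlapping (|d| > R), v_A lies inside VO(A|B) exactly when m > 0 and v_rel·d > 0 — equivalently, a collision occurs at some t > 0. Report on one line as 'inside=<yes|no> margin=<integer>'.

d = (-24, 10),  |d|² = 676;  R = 5+6 = 11,  c = 676−11² = 555
v_rel = (2, 7),  |v_rel|² = 53;  v_rel·d = (2)·(-24) + (7)·(10) = 22
53·t² − 44·t + 555 = 0  ⇒  m = 22² − 53·555 = -28931
m = -28931 < 0,  v_rel·d = 22 > 0  ⇒  outside

inside=no margin=-28931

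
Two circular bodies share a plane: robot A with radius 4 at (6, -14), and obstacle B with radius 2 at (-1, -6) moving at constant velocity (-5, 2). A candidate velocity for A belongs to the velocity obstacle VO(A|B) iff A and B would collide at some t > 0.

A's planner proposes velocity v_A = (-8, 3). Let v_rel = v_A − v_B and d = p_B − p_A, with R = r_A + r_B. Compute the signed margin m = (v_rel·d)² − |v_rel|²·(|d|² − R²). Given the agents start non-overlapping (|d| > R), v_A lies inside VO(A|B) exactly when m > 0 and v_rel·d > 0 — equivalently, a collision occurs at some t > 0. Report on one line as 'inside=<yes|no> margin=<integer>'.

d = (-7, 8),  |d|² = 113;  R = 4+2 = 6,  c = 113−6² = 77
v_rel = (-3, 1),  |v_rel|² = 10;  v_rel·d = (-3)·(-7) + (1)·(8) = 29
10·t² − 58·t + 77 = 0  ⇒  m = 29² − 10·77 = 71
m = 71 > 0,  v_rel·d = 29 > 0  ⇒  inside

inside=yes margin=71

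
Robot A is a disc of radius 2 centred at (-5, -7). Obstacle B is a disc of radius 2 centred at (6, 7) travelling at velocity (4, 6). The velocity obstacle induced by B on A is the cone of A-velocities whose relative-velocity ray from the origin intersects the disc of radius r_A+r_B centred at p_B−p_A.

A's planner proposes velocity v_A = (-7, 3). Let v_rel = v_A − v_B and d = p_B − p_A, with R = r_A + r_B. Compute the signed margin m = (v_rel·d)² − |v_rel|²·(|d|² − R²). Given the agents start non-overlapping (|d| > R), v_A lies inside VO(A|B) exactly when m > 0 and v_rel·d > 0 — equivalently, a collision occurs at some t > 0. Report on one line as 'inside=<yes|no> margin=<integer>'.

d = (11, 14),  |d|² = 317;  R = 2+2 = 4,  c = 317−4² = 301
v_rel = (-11, -3),  |v_rel|² = 130;  v_rel·d = (-11)·(11) + (-3)·(14) = -163
130·t² + 326·t + 301 = 0  ⇒  m = (-163)² − 130·301 = -12561
m = -12561 < 0,  v_rel·d = -163 < 0  ⇒  outside

inside=no margin=-12561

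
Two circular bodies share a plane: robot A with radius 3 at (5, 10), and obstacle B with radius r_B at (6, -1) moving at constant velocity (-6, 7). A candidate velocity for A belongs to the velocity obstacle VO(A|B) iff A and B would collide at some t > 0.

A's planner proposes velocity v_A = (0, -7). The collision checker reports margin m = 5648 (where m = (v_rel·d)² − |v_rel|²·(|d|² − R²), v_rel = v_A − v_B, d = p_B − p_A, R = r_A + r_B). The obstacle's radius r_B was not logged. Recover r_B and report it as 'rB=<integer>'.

m = 5648
d = (1, -11);  v_rel = (6, -14),  |v_rel|² = 232
v_rel×d = (6)·(-11) − (-14)·(1) = -52
since m = R²·232 − (-52)²:  R² = (2704 + 5648) / 232 = 36
R = √36 = 6  ⇒  r_B = 6 − 3 = 3

rB=3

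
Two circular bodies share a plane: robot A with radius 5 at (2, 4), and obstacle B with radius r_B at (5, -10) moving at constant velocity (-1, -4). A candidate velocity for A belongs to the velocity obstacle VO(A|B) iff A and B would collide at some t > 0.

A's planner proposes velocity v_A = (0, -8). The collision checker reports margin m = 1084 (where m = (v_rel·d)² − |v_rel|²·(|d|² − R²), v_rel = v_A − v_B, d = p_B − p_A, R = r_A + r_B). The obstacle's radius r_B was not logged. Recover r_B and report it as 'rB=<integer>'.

m = 1084
d = (3, -14);  v_rel = (1, -4),  |v_rel|² = 17
v_rel×d = (1)·(-14) − (-4)·(3) = -2
since m = R²·17 − (-2)²:  R² = (4 + 1084) / 17 = 64
R = √64 = 8  ⇒  r_B = 8 − 5 = 3

rB=3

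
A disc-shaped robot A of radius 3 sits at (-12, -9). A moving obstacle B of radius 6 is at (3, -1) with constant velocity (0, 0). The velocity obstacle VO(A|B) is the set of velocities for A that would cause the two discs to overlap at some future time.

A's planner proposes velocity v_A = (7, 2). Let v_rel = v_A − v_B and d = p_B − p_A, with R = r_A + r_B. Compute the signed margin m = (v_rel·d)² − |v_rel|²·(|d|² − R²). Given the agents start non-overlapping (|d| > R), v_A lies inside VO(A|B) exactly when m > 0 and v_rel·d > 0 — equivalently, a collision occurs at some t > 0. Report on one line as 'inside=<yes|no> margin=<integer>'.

d = (15, 8),  |d|² = 289;  R = 3+6 = 9,  c = 289−9² = 208
v_rel = (7, 2),  |v_rel|² = 53;  v_rel·d = (7)·(15) + (2)·(8) = 121
53·t² − 242·t + 208 = 0  ⇒  m = 121² − 53·208 = 3617
m = 3617 > 0,  v_rel·d = 121 > 0  ⇒  inside

inside=yes margin=3617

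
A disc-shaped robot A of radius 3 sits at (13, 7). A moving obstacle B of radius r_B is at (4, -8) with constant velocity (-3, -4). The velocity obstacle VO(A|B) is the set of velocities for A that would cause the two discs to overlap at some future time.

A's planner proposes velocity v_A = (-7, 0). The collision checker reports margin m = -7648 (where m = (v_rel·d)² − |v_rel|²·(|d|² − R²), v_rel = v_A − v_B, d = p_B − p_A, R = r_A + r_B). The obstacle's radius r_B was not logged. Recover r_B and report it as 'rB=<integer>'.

m = -7648
d = (-9, -15);  v_rel = (-4, 4),  |v_rel|² = 32
v_rel×d = (-4)·(-15) − (4)·(-9) = 96
since m = R²·32 − 96²:  R² = (9216 + -7648) / 32 = 49
R = √49 = 7  ⇒  r_B = 7 − 3 = 4

rB=4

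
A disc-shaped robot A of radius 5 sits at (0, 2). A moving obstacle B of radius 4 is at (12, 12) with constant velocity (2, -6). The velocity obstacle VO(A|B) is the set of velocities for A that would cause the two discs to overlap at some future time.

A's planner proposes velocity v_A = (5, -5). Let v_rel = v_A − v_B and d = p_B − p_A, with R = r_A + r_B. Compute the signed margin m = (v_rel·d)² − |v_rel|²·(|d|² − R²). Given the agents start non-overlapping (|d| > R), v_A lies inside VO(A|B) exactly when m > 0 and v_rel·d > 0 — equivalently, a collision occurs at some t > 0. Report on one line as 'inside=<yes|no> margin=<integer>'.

d = (12, 10),  |d|² = 244;  R = 5+4 = 9,  c = 244−9² = 163
v_rel = (3, 1),  |v_rel|² = 10;  v_rel·d = (3)·(12) + (1)·(10) = 46
10·t² − 92·t + 163 = 0  ⇒  m = 46² − 10·163 = 486
m = 486 > 0,  v_rel·d = 46 > 0  ⇒  inside

inside=yes margin=486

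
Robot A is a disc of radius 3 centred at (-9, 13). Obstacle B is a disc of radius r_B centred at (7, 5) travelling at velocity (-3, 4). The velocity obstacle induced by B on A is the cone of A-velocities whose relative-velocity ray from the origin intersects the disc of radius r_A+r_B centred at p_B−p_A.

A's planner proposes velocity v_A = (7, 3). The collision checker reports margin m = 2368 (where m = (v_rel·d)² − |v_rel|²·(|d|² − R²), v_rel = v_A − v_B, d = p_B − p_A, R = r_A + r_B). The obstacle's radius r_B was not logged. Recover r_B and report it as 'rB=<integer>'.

m = 2368
d = (16, -8);  v_rel = (10, -1),  |v_rel|² = 101
v_rel×d = (10)·(-8) − (-1)·(16) = -64
since m = R²·101 − (-64)²:  R² = (4096 + 2368) / 101 = 64
R = √64 = 8  ⇒  r_B = 8 − 3 = 5

rB=5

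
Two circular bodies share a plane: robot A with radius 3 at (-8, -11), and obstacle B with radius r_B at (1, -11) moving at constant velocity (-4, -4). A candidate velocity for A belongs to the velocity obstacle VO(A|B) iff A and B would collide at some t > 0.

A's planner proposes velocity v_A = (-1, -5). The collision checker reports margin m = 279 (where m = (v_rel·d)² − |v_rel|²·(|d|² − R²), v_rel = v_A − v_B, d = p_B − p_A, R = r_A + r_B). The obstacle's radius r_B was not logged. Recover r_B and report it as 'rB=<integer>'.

m = 279
d = (9, 0);  v_rel = (3, -1),  |v_rel|² = 10
v_rel×d = (3)·(0) − (-1)·(9) = 9
since m = R²·10 − 9²:  R² = (81 + 279) / 10 = 36
R = √36 = 6  ⇒  r_B = 6 − 3 = 3

rB=3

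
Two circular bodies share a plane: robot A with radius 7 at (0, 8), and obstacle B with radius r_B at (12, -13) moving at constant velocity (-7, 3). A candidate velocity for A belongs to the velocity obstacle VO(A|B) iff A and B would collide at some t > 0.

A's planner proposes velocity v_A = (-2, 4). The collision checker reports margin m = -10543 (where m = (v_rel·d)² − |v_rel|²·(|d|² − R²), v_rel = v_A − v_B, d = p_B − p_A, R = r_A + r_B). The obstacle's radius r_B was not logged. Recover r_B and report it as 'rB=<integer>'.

m = -10543
d = (12, -21);  v_rel = (5, 1),  |v_rel|² = 26
v_rel×d = (5)·(-21) − (1)·(12) = -117
since m = R²·26 − (-117)²:  R² = (13689 + -10543) / 26 = 121
R = √121 = 11  ⇒  r_B = 11 − 7 = 4

rB=4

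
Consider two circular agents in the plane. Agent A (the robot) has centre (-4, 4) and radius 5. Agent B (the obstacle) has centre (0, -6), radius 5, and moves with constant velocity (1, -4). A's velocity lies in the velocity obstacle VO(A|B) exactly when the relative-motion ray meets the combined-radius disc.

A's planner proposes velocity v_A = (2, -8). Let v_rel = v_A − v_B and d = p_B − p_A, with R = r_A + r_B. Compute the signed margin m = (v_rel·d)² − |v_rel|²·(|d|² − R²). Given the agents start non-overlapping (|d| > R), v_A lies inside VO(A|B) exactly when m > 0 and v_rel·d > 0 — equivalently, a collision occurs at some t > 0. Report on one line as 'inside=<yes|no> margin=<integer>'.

d = (4, -10),  |d|² = 116;  R = 5+5 = 10,  c = 116−10² = 16
v_rel = (1, -4),  |v_rel|² = 17;  v_rel·d = (1)·(4) + (-4)·(-10) = 44
17·t² − 88·t + 16 = 0  ⇒  m = 44² − 17·16 = 1664
m = 1664 > 0,  v_rel·d = 44 > 0  ⇒  inside

inside=yes margin=1664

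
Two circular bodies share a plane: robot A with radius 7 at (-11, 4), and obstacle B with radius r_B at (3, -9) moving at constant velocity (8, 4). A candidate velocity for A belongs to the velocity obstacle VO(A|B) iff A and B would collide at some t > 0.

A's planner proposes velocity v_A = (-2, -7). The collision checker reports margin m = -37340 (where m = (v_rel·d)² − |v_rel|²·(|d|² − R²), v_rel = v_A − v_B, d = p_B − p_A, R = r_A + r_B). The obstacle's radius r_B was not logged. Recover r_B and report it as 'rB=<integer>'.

m = -37340
d = (14, -13);  v_rel = (-10, -11),  |v_rel|² = 221
v_rel×d = (-10)·(-13) − (-11)·(14) = 284
since m = R²·221 − 284²:  R² = (80656 + -37340) / 221 = 196
R = √196 = 14  ⇒  r_B = 14 − 7 = 7

rB=7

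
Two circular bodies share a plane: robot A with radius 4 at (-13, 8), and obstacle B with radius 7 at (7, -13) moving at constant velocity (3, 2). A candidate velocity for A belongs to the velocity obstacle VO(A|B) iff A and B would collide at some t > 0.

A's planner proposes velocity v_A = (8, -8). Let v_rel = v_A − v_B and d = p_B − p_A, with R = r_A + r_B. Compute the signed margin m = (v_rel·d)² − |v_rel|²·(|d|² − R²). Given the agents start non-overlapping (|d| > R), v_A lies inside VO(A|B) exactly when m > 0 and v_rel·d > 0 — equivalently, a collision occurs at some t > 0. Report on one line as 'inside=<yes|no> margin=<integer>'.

d = (20, -21),  |d|² = 841;  R = 4+7 = 11,  c = 841−11² = 720
v_rel = (5, -10),  |v_rel|² = 125;  v_rel·d = (5)·(20) + (-10)·(-21) = 310
125·t² − 620·t + 720 = 0  ⇒  m = 310² − 125·720 = 6100
m = 6100 > 0,  v_rel·d = 310 > 0  ⇒  inside

inside=yes margin=6100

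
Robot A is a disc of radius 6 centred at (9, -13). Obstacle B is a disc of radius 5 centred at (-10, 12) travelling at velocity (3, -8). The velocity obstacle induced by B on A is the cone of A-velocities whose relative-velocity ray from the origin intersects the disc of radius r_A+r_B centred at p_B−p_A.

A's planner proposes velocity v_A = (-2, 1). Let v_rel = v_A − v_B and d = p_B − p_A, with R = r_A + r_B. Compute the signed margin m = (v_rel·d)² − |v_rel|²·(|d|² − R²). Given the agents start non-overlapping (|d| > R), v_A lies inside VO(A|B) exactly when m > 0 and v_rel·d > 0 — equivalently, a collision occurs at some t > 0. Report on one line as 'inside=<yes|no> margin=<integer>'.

d = (-19, 25),  |d|² = 986;  R = 6+5 = 11,  c = 986−11² = 865
v_rel = (-5, 9),  |v_rel|² = 106;  v_rel·d = (-5)·(-19) + (9)·(25) = 320
106·t² − 640·t + 865 = 0  ⇒  m = 320² − 106·865 = 10710
m = 10710 > 0,  v_rel·d = 320 > 0  ⇒  inside

inside=yes margin=10710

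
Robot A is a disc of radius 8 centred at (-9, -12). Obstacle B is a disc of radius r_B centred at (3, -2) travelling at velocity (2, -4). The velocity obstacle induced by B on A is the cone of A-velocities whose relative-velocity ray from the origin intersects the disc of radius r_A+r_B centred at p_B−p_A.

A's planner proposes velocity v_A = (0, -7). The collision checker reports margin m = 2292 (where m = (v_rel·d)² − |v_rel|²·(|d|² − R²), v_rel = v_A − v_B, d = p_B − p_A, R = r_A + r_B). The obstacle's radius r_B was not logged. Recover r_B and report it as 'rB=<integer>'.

m = 2292
d = (12, 10);  v_rel = (-2, -3),  |v_rel|² = 13
v_rel×d = (-2)·(10) − (-3)·(12) = 16
since m = R²·13 − 16²:  R² = (256 + 2292) / 13 = 196
R = √196 = 14  ⇒  r_B = 14 − 8 = 6

rB=6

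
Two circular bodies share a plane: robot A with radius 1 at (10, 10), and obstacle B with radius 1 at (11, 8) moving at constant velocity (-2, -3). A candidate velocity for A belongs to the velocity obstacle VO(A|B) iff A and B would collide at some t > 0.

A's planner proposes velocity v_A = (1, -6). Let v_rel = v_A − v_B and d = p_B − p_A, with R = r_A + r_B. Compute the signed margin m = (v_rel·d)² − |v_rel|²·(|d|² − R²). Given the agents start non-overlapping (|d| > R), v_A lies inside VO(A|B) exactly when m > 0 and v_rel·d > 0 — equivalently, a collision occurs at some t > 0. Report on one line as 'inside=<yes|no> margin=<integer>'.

d = (1, -2),  |d|² = 5;  R = 1+1 = 2,  c = 5−2² = 1
v_rel = (3, -3),  |v_rel|² = 18;  v_rel·d = (3)·(1) + (-3)·(-2) = 9
18·t² − 18·t + 1 = 0  ⇒  m = 9² − 18·1 = 63
m = 63 > 0,  v_rel·d = 9 > 0  ⇒  inside

inside=yes margin=63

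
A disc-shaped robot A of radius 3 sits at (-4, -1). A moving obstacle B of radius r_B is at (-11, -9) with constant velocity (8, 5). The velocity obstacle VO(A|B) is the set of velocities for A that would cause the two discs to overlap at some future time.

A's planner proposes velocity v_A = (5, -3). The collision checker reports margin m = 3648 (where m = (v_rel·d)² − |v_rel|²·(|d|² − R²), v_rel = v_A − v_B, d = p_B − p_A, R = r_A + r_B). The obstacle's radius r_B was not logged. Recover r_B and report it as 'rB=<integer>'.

m = 3648
d = (-7, -8);  v_rel = (-3, -8),  |v_rel|² = 73
v_rel×d = (-3)·(-8) − (-8)·(-7) = -32
since m = R²·73 − (-32)²:  R² = (1024 + 3648) / 73 = 64
R = √64 = 8  ⇒  r_B = 8 − 3 = 5

rB=5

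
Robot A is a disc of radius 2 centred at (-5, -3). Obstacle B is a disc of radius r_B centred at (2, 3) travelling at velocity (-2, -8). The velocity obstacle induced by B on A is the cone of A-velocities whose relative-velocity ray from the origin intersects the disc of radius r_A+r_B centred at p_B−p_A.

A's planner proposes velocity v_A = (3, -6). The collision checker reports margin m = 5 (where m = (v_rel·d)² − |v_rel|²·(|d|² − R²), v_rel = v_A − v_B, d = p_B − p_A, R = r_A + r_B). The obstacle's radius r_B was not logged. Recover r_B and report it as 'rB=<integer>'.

m = 5
d = (7, 6);  v_rel = (5, 2),  |v_rel|² = 29
v_rel×d = (5)·(6) − (2)·(7) = 16
since m = R²·29 − 16²:  R² = (256 + 5) / 29 = 9
R = √9 = 3  ⇒  r_B = 3 − 2 = 1

rB=1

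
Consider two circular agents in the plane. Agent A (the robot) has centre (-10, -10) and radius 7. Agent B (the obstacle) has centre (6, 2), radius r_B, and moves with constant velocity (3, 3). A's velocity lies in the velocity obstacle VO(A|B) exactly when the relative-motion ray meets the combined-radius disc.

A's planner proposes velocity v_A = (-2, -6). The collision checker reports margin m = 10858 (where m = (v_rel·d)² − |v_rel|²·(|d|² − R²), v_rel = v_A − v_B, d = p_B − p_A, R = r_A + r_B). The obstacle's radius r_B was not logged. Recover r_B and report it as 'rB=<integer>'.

m = 10858
d = (16, 12);  v_rel = (-5, -9),  |v_rel|² = 106
v_rel×d = (-5)·(12) − (-9)·(16) = 84
since m = R²·106 − 84²:  R² = (7056 + 10858) / 106 = 169
R = √169 = 13  ⇒  r_B = 13 − 7 = 6

rB=6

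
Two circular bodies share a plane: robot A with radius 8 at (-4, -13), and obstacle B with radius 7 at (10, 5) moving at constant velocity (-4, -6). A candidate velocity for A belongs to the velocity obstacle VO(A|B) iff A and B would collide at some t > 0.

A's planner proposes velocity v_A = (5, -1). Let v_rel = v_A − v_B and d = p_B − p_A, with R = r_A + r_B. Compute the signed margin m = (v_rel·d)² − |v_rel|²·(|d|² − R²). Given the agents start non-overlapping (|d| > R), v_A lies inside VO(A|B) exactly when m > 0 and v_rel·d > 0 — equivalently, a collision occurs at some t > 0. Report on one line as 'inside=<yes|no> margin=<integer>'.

d = (14, 18),  |d|² = 520;  R = 8+7 = 15,  c = 520−15² = 295
v_rel = (9, 5),  |v_rel|² = 106;  v_rel·d = (9)·(14) + (5)·(18) = 216
106·t² − 432·t + 295 = 0  ⇒  m = 216² − 106·295 = 15386
m = 15386 > 0,  v_rel·d = 216 > 0  ⇒  inside

inside=yes margin=15386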